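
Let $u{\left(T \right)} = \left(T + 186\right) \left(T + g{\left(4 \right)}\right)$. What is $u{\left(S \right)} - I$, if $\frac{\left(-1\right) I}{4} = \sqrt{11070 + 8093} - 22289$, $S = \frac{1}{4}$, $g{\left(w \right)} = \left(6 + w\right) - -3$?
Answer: $- \frac{1387011}{16} + 4 \sqrt{19163} \approx -86135.0$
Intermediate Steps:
$g{\left(w \right)} = 9 + w$ ($g{\left(w \right)} = \left(6 + w\right) + 3 = 9 + w$)
$S = \frac{1}{4} \approx 0.25$
$u{\left(T \right)} = \left(13 + T\right) \left(186 + T\right)$ ($u{\left(T \right)} = \left(T + 186\right) \left(T + \left(9 + 4\right)\right) = \left(186 + T\right) \left(T + 13\right) = \left(186 + T\right) \left(13 + T\right) = \left(13 + T\right) \left(186 + T\right)$)
$I = 89156 - 4 \sqrt{19163}$ ($I = - 4 \left(\sqrt{11070 + 8093} - 22289\right) = - 4 \left(\sqrt{19163} - 22289\right) = - 4 \left(-22289 + \sqrt{19163}\right) = 89156 - 4 \sqrt{19163} \approx 88602.0$)
$u{\left(S \right)} - I = \left(2418 + \left(\frac{1}{4}\right)^{2} + 199 \cdot \frac{1}{4}\right) - \left(89156 - 4 \sqrt{19163}\right) = \left(2418 + \frac{1}{16} + \frac{199}{4}\right) - \left(89156 - 4 \sqrt{19163}\right) = \frac{39485}{16} - \left(89156 - 4 \sqrt{19163}\right) = - \frac{1387011}{16} + 4 \sqrt{19163}$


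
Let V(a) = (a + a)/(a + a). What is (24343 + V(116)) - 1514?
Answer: 22830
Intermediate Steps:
V(a) = 1 (V(a) = (2*a)/((2*a)) = (2*a)*(1/(2*a)) = 1)
(24343 + V(116)) - 1514 = (24343 + 1) - 1514 = 24344 - 1514 = 22830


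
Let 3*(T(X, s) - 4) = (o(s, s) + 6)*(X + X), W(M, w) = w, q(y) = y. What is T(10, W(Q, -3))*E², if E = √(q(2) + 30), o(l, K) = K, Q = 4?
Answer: 768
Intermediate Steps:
E = 4*√2 (E = √(2 + 30) = √32 = 4*√2 ≈ 5.6569)
T(X, s) = 4 + 2*X*(6 + s)/3 (T(X, s) = 4 + ((s + 6)*(X + X))/3 = 4 + ((6 + s)*(2*X))/3 = 4 + (2*X*(6 + s))/3 = 4 + 2*X*(6 + s)/3)
T(10, W(Q, -3))*E² = (4 + 4*10 + (⅔)*10*(-3))*(4*√2)² = (4 + 40 - 20)*32 = 24*32 = 768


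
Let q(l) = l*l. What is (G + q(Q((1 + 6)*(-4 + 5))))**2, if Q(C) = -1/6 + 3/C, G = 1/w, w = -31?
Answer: 3948169/2990339856 ≈ 0.0013203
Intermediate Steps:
G = -1/31 (G = 1/(-31) = -1/31 ≈ -0.032258)
Q(C) = -1/6 + 3/C (Q(C) = -1*1/6 + 3/C = -1/6 + 3/C)
q(l) = l**2
(G + q(Q((1 + 6)*(-4 + 5))))**2 = (-1/31 + ((18 - (1 + 6)*(-4 + 5))/(6*(((1 + 6)*(-4 + 5)))))**2)**2 = (-1/31 + ((18 - 7)/(6*((7*1))))**2)**2 = (-1/31 + ((1/6)*(18 - 1*7)/7)**2)**2 = (-1/31 + ((1/6)*(1/7)*(18 - 7))**2)**2 = (-1/31 + ((1/6)*(1/7)*11)**2)**2 = (-1/31 + (11/42)**2)**2 = (-1/31 + 121/1764)**2 = (1987/54684)**2 = 3948169/2990339856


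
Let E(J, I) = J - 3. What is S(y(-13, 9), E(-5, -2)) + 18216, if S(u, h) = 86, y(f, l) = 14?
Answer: 18302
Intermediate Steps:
E(J, I) = -3 + J
S(y(-13, 9), E(-5, -2)) + 18216 = 86 + 18216 = 18302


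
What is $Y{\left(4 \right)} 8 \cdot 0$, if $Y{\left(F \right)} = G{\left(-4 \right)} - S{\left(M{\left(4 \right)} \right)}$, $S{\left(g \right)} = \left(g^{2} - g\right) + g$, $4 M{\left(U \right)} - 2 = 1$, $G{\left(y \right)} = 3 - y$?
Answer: $0$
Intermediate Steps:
$M{\left(U \right)} = \frac{3}{4}$ ($M{\left(U \right)} = \frac{1}{2} + \frac{1}{4} \cdot 1 = \frac{1}{2} + \frac{1}{4} = \frac{3}{4}$)
$S{\left(g \right)} = g^{2}$
$Y{\left(F \right)} = \frac{103}{16}$ ($Y{\left(F \right)} = \left(3 - -4\right) - \left(\frac{3}{4}\right)^{2} = \left(3 + 4\right) - \frac{9}{16} = 7 - \frac{9}{16} = \frac{103}{16}$)
$Y{\left(4 \right)} 8 \cdot 0 = \frac{103}{16} \cdot 8 \cdot 0 = \frac{103}{2} \cdot 0 = 0$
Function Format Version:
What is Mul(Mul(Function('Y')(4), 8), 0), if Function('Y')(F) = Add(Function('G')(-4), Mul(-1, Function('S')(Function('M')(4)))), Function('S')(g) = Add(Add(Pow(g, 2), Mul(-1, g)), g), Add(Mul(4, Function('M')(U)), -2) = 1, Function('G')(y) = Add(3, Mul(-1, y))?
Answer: 0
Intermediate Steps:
Function('M')(U) = Rational(3, 4) (Function('M')(U) = Add(Rational(1, 2), Mul(Rational(1, 4), 1)) = Add(Rational(1, 2), Rational(1, 4)) = Rational(3, 4))
Function('S')(g) = Pow(g, 2)
Function('Y')(F) = Rational(103, 16) (Function('Y')(F) = Add(Add(3, Mul(-1, -4)), Mul(-1, Pow(Rational(3, 4), 2))) = Add(Add(3, 4), Mul(-1, Rational(9, 16))) = Add(7, Rational(-9, 16)) = Rational(103, 16))
Mul(Mul(Function('Y')(4), 8), 0) = Mul(Mul(Rational(103, 16), 8), 0) = Mul(Rational(103, 2), 0) = 0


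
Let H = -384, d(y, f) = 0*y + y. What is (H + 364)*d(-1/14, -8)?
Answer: 10/7 ≈ 1.4286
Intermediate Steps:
d(y, f) = y (d(y, f) = 0 + y = y)
(H + 364)*d(-1/14, -8) = (-384 + 364)*(-1/14) = -(-20)/14 = -20*(-1/14) = 10/7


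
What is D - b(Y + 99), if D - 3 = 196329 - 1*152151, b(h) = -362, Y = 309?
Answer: 44543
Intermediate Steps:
D = 44181 (D = 3 + (196329 - 1*152151) = 3 + (196329 - 152151) = 3 + 44178 = 44181)
D - b(Y + 99) = 44181 - 1*(-362) = 44181 + 362 = 44543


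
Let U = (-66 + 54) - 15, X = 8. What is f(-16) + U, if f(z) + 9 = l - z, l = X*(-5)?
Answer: -60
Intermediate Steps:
l = -40 (l = 8*(-5) = -40)
f(z) = -49 - z (f(z) = -9 + (-40 - z) = -49 - z)
U = -27 (U = -12 - 15 = -27)
f(-16) + U = (-49 - 1*(-16)) - 27 = (-49 + 16) - 27 = -33 - 27 = -60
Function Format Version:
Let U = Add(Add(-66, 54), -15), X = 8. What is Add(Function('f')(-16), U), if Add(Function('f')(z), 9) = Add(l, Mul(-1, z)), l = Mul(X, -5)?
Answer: -60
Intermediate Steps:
l = -40 (l = Mul(8, -5) = -40)
Function('f')(z) = Add(-49, Mul(-1, z)) (Function('f')(z) = Add(-9, Add(-40, Mul(-1, z))) = Add(-49, Mul(-1, z)))
U = -27 (U = Add(-12, -15) = -27)
Add(Function('f')(-16), U) = Add(Add(-49, Mul(-1, -16)), -27) = Add(Add(-49, 16), -27) = Add(-33, -27) = -60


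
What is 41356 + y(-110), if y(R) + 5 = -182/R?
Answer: 2274396/55 ≈ 41353.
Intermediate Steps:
y(R) = -5 - 182/R
41356 + y(-110) = 41356 + (-5 - 182/(-110)) = 41356 + (-5 - 182*(-1/110)) = 41356 + (-5 + 91/55) = 41356 - 184/55 = 2274396/55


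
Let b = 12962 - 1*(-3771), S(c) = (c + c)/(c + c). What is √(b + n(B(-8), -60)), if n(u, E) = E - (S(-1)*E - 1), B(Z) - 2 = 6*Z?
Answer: √16734 ≈ 129.36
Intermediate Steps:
S(c) = 1 (S(c) = (2*c)/((2*c)) = (2*c)*(1/(2*c)) = 1)
B(Z) = 2 + 6*Z
b = 16733 (b = 12962 + 3771 = 16733)
n(u, E) = 1 (n(u, E) = E - (1*E - 1) = E - (E - 1) = E - (-1 + E) = E + (1 - E) = 1)
√(b + n(B(-8), -60)) = √(16733 + 1) = √16734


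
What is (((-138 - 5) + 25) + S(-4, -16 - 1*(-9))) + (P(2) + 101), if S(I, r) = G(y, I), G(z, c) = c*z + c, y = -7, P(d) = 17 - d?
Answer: 22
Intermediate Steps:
G(z, c) = c + c*z
S(I, r) = -6*I (S(I, r) = I*(1 - 7) = I*(-6) = -6*I)
(((-138 - 5) + 25) + S(-4, -16 - 1*(-9))) + (P(2) + 101) = (((-138 - 5) + 25) - 6*(-4)) + ((17 - 1*2) + 101) = ((-143 + 25) + 24) + ((17 - 2) + 101) = (-118 + 24) + (15 + 101) = -94 + 116 = 22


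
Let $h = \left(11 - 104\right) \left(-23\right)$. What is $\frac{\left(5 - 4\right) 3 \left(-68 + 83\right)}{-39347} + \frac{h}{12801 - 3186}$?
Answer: $\frac{27910186}{126107135} \approx 0.22132$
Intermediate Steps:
$h = 2139$ ($h = \left(-93\right) \left(-23\right) = 2139$)
$\frac{\left(5 - 4\right) 3 \left(-68 + 83\right)}{-39347} + \frac{h}{12801 - 3186} = \frac{\left(5 - 4\right) 3 \left(-68 + 83\right)}{-39347} + \frac{2139}{12801 - 3186} = 1 \cdot 3 \cdot 15 \left(- \frac{1}{39347}\right) + \frac{2139}{9615} = 3 \cdot 15 \left(- \frac{1}{39347}\right) + 2139 \cdot \frac{1}{9615} = 45 \left(- \frac{1}{39347}\right) + \frac{713}{3205} = - \frac{45}{39347} + \frac{713}{3205} = \frac{27910186}{126107135}$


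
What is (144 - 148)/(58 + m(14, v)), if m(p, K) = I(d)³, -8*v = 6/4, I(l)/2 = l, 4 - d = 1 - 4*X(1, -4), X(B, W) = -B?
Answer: -2/25 ≈ -0.080000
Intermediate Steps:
d = -1 (d = 4 - (1 - (-4)) = 4 - (1 - 4*(-1)) = 4 - (1 + 4) = 4 - 1*5 = 4 - 5 = -1)
I(l) = 2*l
v = -3/16 (v = -3/(4*4) = -⅛*3/2 = -3/16 ≈ -0.18750)
m(p, K) = -8 (m(p, K) = (2*(-1))³ = (-2)³ = -8)
(144 - 148)/(58 + m(14, v)) = (144 - 148)/(58 - 8) = -4/50 = -4*1/50 = -2/25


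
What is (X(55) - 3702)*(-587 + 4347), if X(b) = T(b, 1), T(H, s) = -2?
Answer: -13927040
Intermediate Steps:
X(b) = -2
(X(55) - 3702)*(-587 + 4347) = (-2 - 3702)*(-587 + 4347) = -3704*3760 = -13927040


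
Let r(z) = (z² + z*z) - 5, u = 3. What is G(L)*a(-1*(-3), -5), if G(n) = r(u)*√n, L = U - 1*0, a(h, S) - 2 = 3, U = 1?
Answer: 65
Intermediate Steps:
a(h, S) = 5 (a(h, S) = 2 + 3 = 5)
r(z) = -5 + 2*z² (r(z) = (z² + z²) - 5 = 2*z² - 5 = -5 + 2*z²)
L = 1 (L = 1 - 1*0 = 1 + 0 = 1)
G(n) = 13*√n (G(n) = (-5 + 2*3²)*√n = (-5 + 2*9)*√n = (-5 + 18)*√n = 13*√n)
G(L)*a(-1*(-3), -5) = (13*√1)*5 = (13*1)*5 = 13*5 = 65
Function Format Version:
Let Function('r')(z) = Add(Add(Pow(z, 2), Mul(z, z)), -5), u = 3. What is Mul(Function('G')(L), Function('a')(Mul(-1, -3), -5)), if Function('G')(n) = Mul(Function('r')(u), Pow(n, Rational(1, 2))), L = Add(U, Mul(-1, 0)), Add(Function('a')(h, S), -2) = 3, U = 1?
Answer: 65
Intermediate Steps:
Function('a')(h, S) = 5 (Function('a')(h, S) = Add(2, 3) = 5)
Function('r')(z) = Add(-5, Mul(2, Pow(z, 2))) (Function('r')(z) = Add(Add(Pow(z, 2), Pow(z, 2)), -5) = Add(Mul(2, Pow(z, 2)), -5) = Add(-5, Mul(2, Pow(z, 2))))
L = 1 (L = Add(1, Mul(-1, 0)) = Add(1, 0) = 1)
Function('G')(n) = Mul(13, Pow(n, Rational(1, 2))) (Function('G')(n) = Mul(Add(-5, Mul(2, Pow(3, 2))), Pow(n, Rational(1, 2))) = Mul(Add(-5, Mul(2, 9)), Pow(n, Rational(1, 2))) = Mul(Add(-5, 18), Pow(n, Rational(1, 2))) = Mul(13, Pow(n, Rational(1, 2))))
Mul(Function('G')(L), Function('a')(Mul(-1, -3), -5)) = Mul(Mul(13, Pow(1, Rational(1, 2))), 5) = Mul(Mul(13, 1), 5) = Mul(13, 5) = 65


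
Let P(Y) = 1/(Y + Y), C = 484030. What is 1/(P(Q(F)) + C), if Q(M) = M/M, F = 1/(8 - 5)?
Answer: 2/968061 ≈ 2.0660e-6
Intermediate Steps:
F = ⅓ (F = 1/3 = ⅓ ≈ 0.33333)
Q(M) = 1
P(Y) = 1/(2*Y)
1/(P(Q(F)) + C) = 1/((½)/1 + 484030) = 1/((½)*1 + 484030) = 1/(½ + 484030) = 1/(968061/2) = 2/968061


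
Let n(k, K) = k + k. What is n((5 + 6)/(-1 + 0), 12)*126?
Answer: -2772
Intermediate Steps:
n(k, K) = 2*k
n((5 + 6)/(-1 + 0), 12)*126 = (2*((5 + 6)/(-1 + 0)))*126 = (2*(11/(-1)))*126 = (2*(11*(-1)))*126 = (2*(-11))*126 = -22*126 = -2772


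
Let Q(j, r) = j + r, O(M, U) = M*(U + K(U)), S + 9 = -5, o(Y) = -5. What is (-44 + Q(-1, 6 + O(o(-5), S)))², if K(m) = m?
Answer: 10201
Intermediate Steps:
S = -14 (S = -9 - 5 = -14)
O(M, U) = 2*M*U (O(M, U) = M*(U + U) = M*(2*U) = 2*M*U)
(-44 + Q(-1, 6 + O(o(-5), S)))² = (-44 + (-1 + (6 + 2*(-5)*(-14))))² = (-44 + (-1 + (6 + 140)))² = (-44 + (-1 + 146))² = (-44 + 145)² = 101² = 10201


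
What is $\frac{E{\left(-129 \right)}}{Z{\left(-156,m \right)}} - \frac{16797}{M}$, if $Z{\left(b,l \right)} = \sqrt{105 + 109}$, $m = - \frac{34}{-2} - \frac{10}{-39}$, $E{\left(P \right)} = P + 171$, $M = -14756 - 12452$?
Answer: $\frac{16797}{27208} + \frac{21 \sqrt{214}}{107} \approx 3.4884$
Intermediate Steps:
$M = -27208$ ($M = -14756 - 12452 = -27208$)
$E{\left(P \right)} = 171 + P$
$m = \frac{673}{39}$ ($m = \left(-34\right) \left(- \frac{1}{2}\right) - - \frac{10}{39} = 17 + \frac{10}{39} = \frac{673}{39} \approx 17.256$)
$Z{\left(b,l \right)} = \sqrt{214}$
$\frac{E{\left(-129 \right)}}{Z{\left(-156,m \right)}} - \frac{16797}{M} = \frac{171 - 129}{\sqrt{214}} - \frac{16797}{-27208} = 42 \frac{\sqrt{214}}{214} - - \frac{16797}{27208} = \frac{21 \sqrt{214}}{107} + \frac{16797}{27208} = \frac{16797}{27208} + \frac{21 \sqrt{214}}{107}$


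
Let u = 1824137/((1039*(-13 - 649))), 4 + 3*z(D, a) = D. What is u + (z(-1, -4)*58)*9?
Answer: -600225797/687818 ≈ -872.65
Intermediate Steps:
z(D, a) = -4/3 + D/3
u = -1824137/687818 (u = 1824137/((1039*(-662))) = 1824137/(-687818) = 1824137*(-1/687818) = -1824137/687818 ≈ -2.6521)
u + (z(-1, -4)*58)*9 = -1824137/687818 + ((-4/3 + (⅓)*(-1))*58)*9 = -1824137/687818 + ((-4/3 - ⅓)*58)*9 = -1824137/687818 - 5/3*58*9 = -1824137/687818 - 290/3*9 = -1824137/687818 - 870 = -600225797/687818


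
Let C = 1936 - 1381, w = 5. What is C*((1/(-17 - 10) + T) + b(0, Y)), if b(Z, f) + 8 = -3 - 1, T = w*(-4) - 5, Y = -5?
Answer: -185000/9 ≈ -20556.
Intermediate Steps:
T = -25 (T = 5*(-4) - 5 = -20 - 5 = -25)
C = 555
b(Z, f) = -12 (b(Z, f) = -8 + (-3 - 1) = -8 - 4 = -12)
C*((1/(-17 - 10) + T) + b(0, Y)) = 555*((1/(-17 - 10) - 25) - 12) = 555*((1/(-27) - 25) - 12) = 555*((-1/27 - 25) - 12) = 555*(-676/27 - 12) = 555*(-1000/27) = -185000/9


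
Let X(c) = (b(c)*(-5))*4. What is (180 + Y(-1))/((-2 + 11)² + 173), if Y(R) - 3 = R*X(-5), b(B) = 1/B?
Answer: 179/254 ≈ 0.70472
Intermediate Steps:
b(B) = 1/B
X(c) = -20/c (X(c) = (-5/c)*4 = -5/c*4 = -20/c)
Y(R) = 3 + 4*R (Y(R) = 3 + R*(-20/(-5)) = 3 + R*(-20*(-⅕)) = 3 + R*4 = 3 + 4*R)
(180 + Y(-1))/((-2 + 11)² + 173) = (180 + (3 + 4*(-1)))/((-2 + 11)² + 173) = (180 + (3 - 4))/(9² + 173) = (180 - 1)/(81 + 173) = 179/254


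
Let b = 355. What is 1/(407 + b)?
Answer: 1/762 ≈ 0.0013123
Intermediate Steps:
1/(407 + b) = 1/(407 + 355) = 1/762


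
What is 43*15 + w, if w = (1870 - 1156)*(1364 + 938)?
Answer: 1644273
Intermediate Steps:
w = 1643628 (w = 714*2302 = 1643628)
43*15 + w = 43*15 + 1643628 = 645 + 1643628 = 1644273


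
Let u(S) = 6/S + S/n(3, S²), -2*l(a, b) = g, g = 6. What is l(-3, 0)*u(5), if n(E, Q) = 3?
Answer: -43/5 ≈ -8.6000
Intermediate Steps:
l(a, b) = -3 (l(a, b) = -½*6 = -3)
u(S) = 6/S + S/3
l(-3, 0)*u(5) = -3*(6/5 + (⅓)*5) = -3*(6*(⅕) + 5/3) = -3*(6/5 + 5/3) = -3*43/15 = -43/5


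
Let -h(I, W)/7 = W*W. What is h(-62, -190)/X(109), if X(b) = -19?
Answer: 13300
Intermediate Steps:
h(I, W) = -7*W**2 (h(I, W) = -7*W*W = -7*W**2)
h(-62, -190)/X(109) = -7*(-190)**2/(-19) = -7*36100*(-1/19) = -252700*(-1/19) = 13300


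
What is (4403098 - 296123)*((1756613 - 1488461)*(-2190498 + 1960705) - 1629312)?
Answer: -253076242622689800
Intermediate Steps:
(4403098 - 296123)*((1756613 - 1488461)*(-2190498 + 1960705) - 1629312) = 4106975*(268152*(-229793) - 1629312) = 4106975*(-61619452536 - 1629312) = 4106975*(-61621081848) = -253076242622689800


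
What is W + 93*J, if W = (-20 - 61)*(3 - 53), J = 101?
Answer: 13443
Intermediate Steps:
W = 4050 (W = -81*(-50) = 4050)
W + 93*J = 4050 + 93*101 = 4050 + 9393 = 13443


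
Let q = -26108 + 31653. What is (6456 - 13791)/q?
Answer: -1467/1109 ≈ -1.3228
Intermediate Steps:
q = 5545
(6456 - 13791)/q = (6456 - 13791)/5545 = -7335*1/5545 = -1467/1109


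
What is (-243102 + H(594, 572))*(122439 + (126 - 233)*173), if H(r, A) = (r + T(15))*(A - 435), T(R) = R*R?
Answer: -13604071272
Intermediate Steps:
T(R) = R²
H(r, A) = (-435 + A)*(225 + r) (H(r, A) = (r + 15²)*(A - 435) = (r + 225)*(-435 + A) = (225 + r)*(-435 + A) = (-435 + A)*(225 + r))
(-243102 + H(594, 572))*(122439 + (126 - 233)*173) = (-243102 + (-97875 - 435*594 + 225*572 + 572*594))*(122439 + (126 - 233)*173) = (-243102 + (-97875 - 258390 + 128700 + 339768))*(122439 - 107*173) = (-243102 + 112203)*(122439 - 18511) = -130899*103928 = -13604071272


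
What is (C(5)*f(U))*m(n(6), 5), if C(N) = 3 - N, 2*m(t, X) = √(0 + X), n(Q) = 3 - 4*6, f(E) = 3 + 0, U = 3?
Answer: -3*√5 ≈ -6.7082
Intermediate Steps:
f(E) = 3
n(Q) = -21 (n(Q) = 3 - 24 = -21)
m(t, X) = √X/2 (m(t, X) = √(0 + X)/2 = √X/2)
(C(5)*f(U))*m(n(6), 5) = ((3 - 1*5)*3)*(√5/2) = ((3 - 5)*3)*(√5/2) = (-2*3)*(√5/2) = -3*√5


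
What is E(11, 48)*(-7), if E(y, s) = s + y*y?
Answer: -1183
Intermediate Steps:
E(y, s) = s + y²
E(11, 48)*(-7) = (48 + 11²)*(-7) = (48 + 121)*(-7) = 169*(-7) = -1183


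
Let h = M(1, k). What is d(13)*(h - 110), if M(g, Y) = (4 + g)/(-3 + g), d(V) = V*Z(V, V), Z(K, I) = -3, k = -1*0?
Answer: 8775/2 ≈ 4387.5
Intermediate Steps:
k = 0
d(V) = -3*V (d(V) = V*(-3) = -3*V)
M(g, Y) = (4 + g)/(-3 + g)
h = -5/2 (h = (4 + 1)/(-3 + 1) = 5/(-2) = -½*5 = -5/2 ≈ -2.5000)
d(13)*(h - 110) = (-3*13)*(-5/2 - 110) = -39*(-225/2) = 8775/2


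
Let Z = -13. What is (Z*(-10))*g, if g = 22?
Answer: 2860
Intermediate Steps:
(Z*(-10))*g = -13*(-10)*22 = 130*22 = 2860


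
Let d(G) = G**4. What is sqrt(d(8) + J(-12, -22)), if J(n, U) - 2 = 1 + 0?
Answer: sqrt(4099) ≈ 64.023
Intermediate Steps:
J(n, U) = 3 (J(n, U) = 2 + (1 + 0) = 2 + 1 = 3)
sqrt(d(8) + J(-12, -22)) = sqrt(8**4 + 3) = sqrt(4096 + 3) = sqrt(4099)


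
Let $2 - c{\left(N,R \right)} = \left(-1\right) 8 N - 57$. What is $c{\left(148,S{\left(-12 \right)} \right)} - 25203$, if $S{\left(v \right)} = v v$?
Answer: $-23960$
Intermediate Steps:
$S{\left(v \right)} = v^{2}$
$c{\left(N,R \right)} = 59 + 8 N$ ($c{\left(N,R \right)} = 2 - \left(\left(-1\right) 8 N - 57\right) = 2 - \left(- 8 N - 57\right) = 2 - \left(-57 - 8 N\right) = 2 + \left(57 + 8 N\right) = 59 + 8 N$)
$c{\left(148,S{\left(-12 \right)} \right)} - 25203 = \left(59 + 8 \cdot 148\right) - 25203 = \left(59 + 1184\right) - 25203 = 1243 - 25203 = -23960$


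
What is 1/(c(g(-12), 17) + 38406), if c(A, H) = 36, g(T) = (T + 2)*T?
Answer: 1/38442 ≈ 2.6013e-5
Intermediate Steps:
g(T) = T*(2 + T) (g(T) = (2 + T)*T = T*(2 + T))
1/(c(g(-12), 17) + 38406) = 1/(36 + 38406) = 1/38442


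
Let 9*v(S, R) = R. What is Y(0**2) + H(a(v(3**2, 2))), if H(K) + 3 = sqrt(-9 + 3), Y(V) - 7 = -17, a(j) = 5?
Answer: -13 + I*sqrt(6) ≈ -13.0 + 2.4495*I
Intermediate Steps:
v(S, R) = R/9
Y(V) = -10 (Y(V) = 7 - 17 = -10)
H(K) = -3 + I*sqrt(6) (H(K) = -3 + sqrt(-9 + 3) = -3 + sqrt(-6) = -3 + I*sqrt(6))
Y(0**2) + H(a(v(3**2, 2))) = -10 + (-3 + I*sqrt(6)) = -13 + I*sqrt(6)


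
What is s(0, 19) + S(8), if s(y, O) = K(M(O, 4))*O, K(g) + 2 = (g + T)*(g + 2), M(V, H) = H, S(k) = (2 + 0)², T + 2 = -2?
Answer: -34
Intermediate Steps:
T = -4 (T = -2 - 2 = -4)
S(k) = 4 (S(k) = 2² = 4)
K(g) = -2 + (-4 + g)*(2 + g) (K(g) = -2 + (g - 4)*(g + 2) = -2 + (-4 + g)*(2 + g))
s(y, O) = -2*O (s(y, O) = (-10 + 4² - 2*4)*O = (-10 + 16 - 8)*O = -2*O)
s(0, 19) + S(8) = -2*19 + 4 = -38 + 4 = -34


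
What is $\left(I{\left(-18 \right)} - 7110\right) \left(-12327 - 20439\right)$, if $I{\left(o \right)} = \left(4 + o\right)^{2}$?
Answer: $226544124$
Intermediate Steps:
$\left(I{\left(-18 \right)} - 7110\right) \left(-12327 - 20439\right) = \left(\left(4 - 18\right)^{2} - 7110\right) \left(-12327 - 20439\right) = \left(\left(-14\right)^{2} - 7110\right) \left(-32766\right) = \left(196 - 7110\right) \left(-32766\right) = \left(-6914\right) \left(-32766\right) = 226544124$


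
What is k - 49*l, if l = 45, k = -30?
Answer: -2235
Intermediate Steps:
k - 49*l = -30 - 49*45 = -30 - 2205 = -2235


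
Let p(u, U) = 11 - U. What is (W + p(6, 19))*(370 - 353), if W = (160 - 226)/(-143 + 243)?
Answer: -7361/50 ≈ -147.22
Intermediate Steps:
W = -33/50 (W = -66/100 = -66*1/100 = -33/50 ≈ -0.66000)
(W + p(6, 19))*(370 - 353) = (-33/50 + (11 - 1*19))*(370 - 353) = (-33/50 + (11 - 19))*17 = (-33/50 - 8)*17 = -433/50*17 = -7361/50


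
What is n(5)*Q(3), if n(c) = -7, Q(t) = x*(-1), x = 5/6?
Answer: 35/6 ≈ 5.8333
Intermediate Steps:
x = ⅚ (x = 5*(⅙) = ⅚ ≈ 0.83333)
Q(t) = -⅚ (Q(t) = (⅚)*(-1) = -⅚)
n(5)*Q(3) = -7*(-⅚) = 35/6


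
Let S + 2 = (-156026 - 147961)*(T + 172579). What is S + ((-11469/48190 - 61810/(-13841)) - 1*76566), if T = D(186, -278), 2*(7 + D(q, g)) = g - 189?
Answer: -17471586954893424177/333498895 ≈ -5.2389e+10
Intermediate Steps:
D(q, g) = -203/2 + g/2 (D(q, g) = -7 + (g - 189)/2 = -7 + (-189 + g)/2 = -7 + (-189/2 + g/2) = -203/2 + g/2)
T = -481/2 (T = -203/2 + (½)*(-278) = -203/2 - 139 = -481/2 ≈ -240.50)
S = -104777327203/2 (S = -2 + (-156026 - 147961)*(-481/2 + 172579) = -2 - 303987*344677/2 = -2 - 104777327199/2 = -104777327203/2 ≈ -5.2389e+10)
S + ((-11469/48190 - 61810/(-13841)) - 1*76566) = -104777327203/2 + ((-11469/48190 - 61810/(-13841)) - 1*76566) = -104777327203/2 + ((-11469*1/48190 - 61810*(-1/13841)) - 76566) = -104777327203/2 + ((-11469/48190 + 61810/13841) - 76566) = -104777327203/2 + (2819881471/666997790 - 76566) = -104777327203/2 - 51066532907669/666997790 = -17471586954893424177/333498895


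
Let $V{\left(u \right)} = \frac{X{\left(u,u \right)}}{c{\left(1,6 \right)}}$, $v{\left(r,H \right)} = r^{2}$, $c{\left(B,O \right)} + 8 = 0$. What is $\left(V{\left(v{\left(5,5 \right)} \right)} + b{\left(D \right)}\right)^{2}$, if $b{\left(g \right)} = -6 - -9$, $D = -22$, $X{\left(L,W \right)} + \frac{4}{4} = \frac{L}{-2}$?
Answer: $\frac{5625}{256} \approx 21.973$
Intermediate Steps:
$c{\left(B,O \right)} = -8$ ($c{\left(B,O \right)} = -8 + 0 = -8$)
$X{\left(L,W \right)} = -1 - \frac{L}{2}$ ($X{\left(L,W \right)} = -1 + \frac{L}{-2} = -1 + L \left(- \frac{1}{2}\right) = -1 - \frac{L}{2}$)
$V{\left(u \right)} = \frac{1}{8} + \frac{u}{16}$ ($V{\left(u \right)} = \frac{-1 - \frac{u}{2}}{-8} = \left(-1 - \frac{u}{2}\right) \left(- \frac{1}{8}\right) = \frac{1}{8} + \frac{u}{16}$)
$b{\left(g \right)} = 3$ ($b{\left(g \right)} = -6 + 9 = 3$)
$\left(V{\left(v{\left(5,5 \right)} \right)} + b{\left(D \right)}\right)^{2} = \left(\left(\frac{1}{8} + \frac{5^{2}}{16}\right) + 3\right)^{2} = \left(\left(\frac{1}{8} + \frac{1}{16} \cdot 25\right) + 3\right)^{2} = \left(\left(\frac{1}{8} + \frac{25}{16}\right) + 3\right)^{2} = \left(\frac{27}{16} + 3\right)^{2} = \left(\frac{75}{16}\right)^{2} = \frac{5625}{256}$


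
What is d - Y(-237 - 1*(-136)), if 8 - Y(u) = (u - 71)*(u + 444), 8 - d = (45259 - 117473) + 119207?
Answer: -105989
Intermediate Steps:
d = -46985 (d = 8 - ((45259 - 117473) + 119207) = 8 - (-72214 + 119207) = 8 - 1*46993 = 8 - 46993 = -46985)
Y(u) = 8 - (-71 + u)*(444 + u) (Y(u) = 8 - (u - 71)*(u + 444) = 8 - (-71 + u)*(444 + u))
d - Y(-237 - 1*(-136)) = -46985 - (31532 - (-237 - 1*(-136))**2 - 373*(-237 - 1*(-136))) = -46985 - (31532 - (-237 + 136)**2 - 373*(-237 + 136)) = -46985 - (31532 - 1*(-101)**2 - 373*(-101)) = -46985 - (31532 - 1*10201 + 37673) = -46985 - (31532 - 10201 + 37673) = -46985 - 1*59004 = -46985 - 59004 = -105989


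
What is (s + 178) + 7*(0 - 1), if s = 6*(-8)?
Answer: 123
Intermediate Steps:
s = -48
(s + 178) + 7*(0 - 1) = (-48 + 178) + 7*(0 - 1) = 130 + 7*(-1) = 130 - 7 = 123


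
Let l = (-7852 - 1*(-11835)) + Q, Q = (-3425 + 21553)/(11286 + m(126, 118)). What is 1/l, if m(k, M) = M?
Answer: 2851/11360065 ≈ 0.00025097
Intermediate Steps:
Q = 4532/2851 (Q = (-3425 + 21553)/(11286 + 118) = 18128/11404 = 18128*(1/11404) = 4532/2851 ≈ 1.5896)
l = 11360065/2851 (l = (-7852 - 1*(-11835)) + 4532/2851 = (-7852 + 11835) + 4532/2851 = 3983 + 4532/2851 = 11360065/2851 ≈ 3984.6)
1/l = 1/(11360065/2851) = 2851/11360065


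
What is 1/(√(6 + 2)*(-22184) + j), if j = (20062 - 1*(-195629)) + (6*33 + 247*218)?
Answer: 269735/68819931377 + 44368*√2/68819931377 ≈ 4.8312e-6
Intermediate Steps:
j = 269735 (j = (20062 + 195629) + (198 + 53846) = 215691 + 54044 = 269735)
1/(√(6 + 2)*(-22184) + j) = 1/(√(6 + 2)*(-22184) + 269735) = 1/(√8*(-22184) + 269735) = 1/((2*√2)*(-22184) + 269735) = 1/(-44368*√2 + 269735) = 1/(269735 - 44368*√2)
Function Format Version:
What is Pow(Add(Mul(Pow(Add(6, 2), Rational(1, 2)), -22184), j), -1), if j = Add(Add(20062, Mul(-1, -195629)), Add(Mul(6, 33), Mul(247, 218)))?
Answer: Add(Rational(269735, 68819931377), Mul(Rational(44368, 68819931377), Pow(2, Rational(1, 2)))) ≈ 4.8312e-6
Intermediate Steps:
j = 269735 (j = Add(Add(20062, 195629), Add(198, 53846)) = Add(215691, 54044) = 269735)
Pow(Add(Mul(Pow(Add(6, 2), Rational(1, 2)), -22184), j), -1) = Pow(Add(Mul(Pow(Add(6, 2), Rational(1, 2)), -22184), 269735), -1) = Pow(Add(Mul(Pow(8, Rational(1, 2)), -22184), 269735), -1) = Pow(Add(Mul(Mul(2, Pow(2, Rational(1, 2))), -22184), 269735), -1) = Pow(Add(Mul(-44368, Pow(2, Rational(1, 2))), 269735), -1) = Pow(Add(269735, Mul(-44368, Pow(2, Rational(1, 2)))), -1)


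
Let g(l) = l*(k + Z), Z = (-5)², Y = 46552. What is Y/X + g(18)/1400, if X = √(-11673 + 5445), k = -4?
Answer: 27/100 - 23276*I*√173/519 ≈ 0.27 - 589.88*I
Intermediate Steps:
X = 6*I*√173 (X = √(-6228) = 6*I*√173 ≈ 78.918*I)
Z = 25
g(l) = 21*l (g(l) = l*(-4 + 25) = l*21 = 21*l)
Y/X + g(18)/1400 = 46552/((6*I*√173)) + (21*18)/1400 = 46552*(-I*√173/1038) + 378*(1/1400) = -23276*I*√173/519 + 27/100 = 27/100 - 23276*I*√173/519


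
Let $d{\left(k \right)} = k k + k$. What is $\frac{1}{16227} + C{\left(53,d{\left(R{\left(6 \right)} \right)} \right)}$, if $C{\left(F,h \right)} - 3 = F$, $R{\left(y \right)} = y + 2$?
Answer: $\frac{908713}{16227} \approx 56.0$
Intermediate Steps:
$R{\left(y \right)} = 2 + y$
$d{\left(k \right)} = k + k^{2}$ ($d{\left(k \right)} = k^{2} + k = k + k^{2}$)
$C{\left(F,h \right)} = 3 + F$
$\frac{1}{16227} + C{\left(53,d{\left(R{\left(6 \right)} \right)} \right)} = \frac{1}{16227} + \left(3 + 53\right) = \frac{1}{16227} + 56 = \frac{908713}{16227}$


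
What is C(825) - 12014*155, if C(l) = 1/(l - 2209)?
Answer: -2577243281/1384 ≈ -1.8622e+6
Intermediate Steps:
C(l) = 1/(-2209 + l)
C(825) - 12014*155 = 1/(-2209 + 825) - 12014*155 = 1/(-1384) - 1862170 = -1/1384 - 1862170 = -2577243281/1384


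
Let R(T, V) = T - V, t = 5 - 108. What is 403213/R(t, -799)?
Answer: 403213/696 ≈ 579.33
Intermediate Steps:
t = -103
403213/R(t, -799) = 403213/(-103 - 1*(-799)) = 403213/(-103 + 799) = 403213/696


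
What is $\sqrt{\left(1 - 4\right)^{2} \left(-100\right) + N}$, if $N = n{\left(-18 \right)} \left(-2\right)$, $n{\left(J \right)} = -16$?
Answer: $2 i \sqrt{217} \approx 29.462 i$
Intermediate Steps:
$N = 32$ ($N = \left(-16\right) \left(-2\right) = 32$)
$\sqrt{\left(1 - 4\right)^{2} \left(-100\right) + N} = \sqrt{\left(1 - 4\right)^{2} \left(-100\right) + 32} = \sqrt{\left(-3\right)^{2} \left(-100\right) + 32} = \sqrt{9 \left(-100\right) + 32} = \sqrt{-900 + 32} = \sqrt{-868} = 2 i \sqrt{217}$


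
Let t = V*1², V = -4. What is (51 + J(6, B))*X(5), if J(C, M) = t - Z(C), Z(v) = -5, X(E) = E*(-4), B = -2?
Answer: -1040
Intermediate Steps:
t = -4 (t = -4*1² = -4*1 = -4)
X(E) = -4*E
J(C, M) = 1 (J(C, M) = -4 - 1*(-5) = -4 + 5 = 1)
(51 + J(6, B))*X(5) = (51 + 1)*(-4*5) = 52*(-20) = -1040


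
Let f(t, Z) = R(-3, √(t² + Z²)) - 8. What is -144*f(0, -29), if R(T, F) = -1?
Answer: 1296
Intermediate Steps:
f(t, Z) = -9 (f(t, Z) = -1 - 8 = -9)
-144*f(0, -29) = -144*(-9) = 1296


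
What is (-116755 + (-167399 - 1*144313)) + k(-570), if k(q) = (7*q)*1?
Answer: -432457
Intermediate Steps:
k(q) = 7*q
(-116755 + (-167399 - 1*144313)) + k(-570) = (-116755 + (-167399 - 1*144313)) + 7*(-570) = (-116755 + (-167399 - 144313)) - 3990 = (-116755 - 311712) - 3990 = -428467 - 3990 = -432457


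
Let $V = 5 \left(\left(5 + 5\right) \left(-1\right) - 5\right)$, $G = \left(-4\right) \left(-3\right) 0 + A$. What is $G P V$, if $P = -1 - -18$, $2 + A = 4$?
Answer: $-2550$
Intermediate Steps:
$A = 2$ ($A = -2 + 4 = 2$)
$P = 17$ ($P = -1 + 18 = 17$)
$G = 2$ ($G = \left(-4\right) \left(-3\right) 0 + 2 = 12 \cdot 0 + 2 = 0 + 2 = 2$)
$V = -75$ ($V = 5 \left(10 \left(-1\right) - 5\right) = 5 \left(-10 - 5\right) = 5 \left(-15\right) = -75$)
$G P V = 2 \cdot 17 \left(-75\right) = 34 \left(-75\right) = -2550$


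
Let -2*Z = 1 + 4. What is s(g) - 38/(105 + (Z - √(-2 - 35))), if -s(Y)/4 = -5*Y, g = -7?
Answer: -5919800/42173 - 152*I*√37/42173 ≈ -140.37 - 0.021924*I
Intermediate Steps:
s(Y) = 20*Y (s(Y) = -(-20)*Y = 20*Y)
Z = -5/2 (Z = -(1 + 4)/2 = -½*5 = -5/2 ≈ -2.5000)
s(g) - 38/(105 + (Z - √(-2 - 35))) = 20*(-7) - 38/(105 + (-5/2 - √(-2 - 35))) = -140 - 38/(105 + (-5/2 - √(-37))) = -140 - 38/(105 + (-5/2 - I*√37)) = -140 - 38/(205/2 - I*√37)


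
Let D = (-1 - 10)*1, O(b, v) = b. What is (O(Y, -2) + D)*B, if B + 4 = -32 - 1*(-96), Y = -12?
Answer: -1380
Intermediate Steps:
B = 60 (B = -4 + (-32 - 1*(-96)) = -4 + (-32 + 96) = -4 + 64 = 60)
D = -11 (D = -11*1 = -11)
(O(Y, -2) + D)*B = (-12 - 11)*60 = -23*60 = -1380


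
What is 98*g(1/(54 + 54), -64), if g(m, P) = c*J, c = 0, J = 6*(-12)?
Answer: 0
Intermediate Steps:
J = -72
g(m, P) = 0 (g(m, P) = 0*(-72) = 0)
98*g(1/(54 + 54), -64) = 98*0 = 0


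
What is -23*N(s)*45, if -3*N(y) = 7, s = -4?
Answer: 2415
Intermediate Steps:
N(y) = -7/3 (N(y) = -⅓*7 = -7/3)
-23*N(s)*45 = -23*(-7/3)*45 = (161/3)*45 = 2415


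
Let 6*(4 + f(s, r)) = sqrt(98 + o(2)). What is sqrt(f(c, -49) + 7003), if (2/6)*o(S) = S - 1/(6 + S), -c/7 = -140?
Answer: sqrt(1007856 + 6*sqrt(1658))/12 ≈ 83.670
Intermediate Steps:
c = 980 (c = -7*(-140) = 980)
o(S) = -3/(6 + S) + 3*S (o(S) = 3*(S - 1/(6 + S)) = -3/(6 + S) + 3*S)
f(s, r) = -4 + sqrt(1658)/24 (f(s, r) = -4 + sqrt(98 + 3*(-1 + 2**2 + 6*2)/(6 + 2))/6 = -4 + sqrt(98 + 3*(-1 + 4 + 12)/8)/6 = -4 + sqrt(98 + 3*(1/8)*15)/6 = -4 + sqrt(98 + 45/8)/6 = -4 + sqrt(829/8)/6 = -4 + (sqrt(1658)/4)/6 = -4 + sqrt(1658)/24)
sqrt(f(c, -49) + 7003) = sqrt((-4 + sqrt(1658)/24) + 7003) = sqrt(6999 + sqrt(1658)/24)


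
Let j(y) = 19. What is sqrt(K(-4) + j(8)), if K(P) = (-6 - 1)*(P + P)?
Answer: 5*sqrt(3) ≈ 8.6602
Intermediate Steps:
K(P) = -14*P
sqrt(K(-4) + j(8)) = sqrt(-14*(-4) + 19) = sqrt(56 + 19) = sqrt(75) = 5*sqrt(3)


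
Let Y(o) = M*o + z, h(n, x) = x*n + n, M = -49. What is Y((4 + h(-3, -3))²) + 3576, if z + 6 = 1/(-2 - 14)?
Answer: -21281/16 ≈ -1330.1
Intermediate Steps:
h(n, x) = n + n*x (h(n, x) = n*x + n = n + n*x)
z = -97/16 (z = -6 + 1/(-2 - 14) = -6 + 1/(-16) = -6 - 1/16 = -97/16 ≈ -6.0625)
Y(o) = -97/16 - 49*o (Y(o) = -49*o - 97/16 = -97/16 - 49*o)
Y((4 + h(-3, -3))²) + 3576 = (-97/16 - 49*(4 - 3*(1 - 3))²) + 3576 = (-97/16 - 49*(4 - 3*(-2))²) + 3576 = (-97/16 - 49*(4 + 6)²) + 3576 = (-97/16 - 49*10²) + 3576 = (-97/16 - 49*100) + 3576 = (-97/16 - 4900) + 3576 = -78497/16 + 3576 = -21281/16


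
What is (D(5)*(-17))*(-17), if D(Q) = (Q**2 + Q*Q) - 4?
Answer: 13294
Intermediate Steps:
D(Q) = -4 + 2*Q**2 (D(Q) = (Q**2 + Q**2) - 4 = 2*Q**2 - 4 = -4 + 2*Q**2)
(D(5)*(-17))*(-17) = ((-4 + 2*5**2)*(-17))*(-17) = ((-4 + 2*25)*(-17))*(-17) = ((-4 + 50)*(-17))*(-17) = (46*(-17))*(-17) = -782*(-17) = 13294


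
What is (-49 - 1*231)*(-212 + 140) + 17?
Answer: 20177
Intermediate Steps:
(-49 - 1*231)*(-212 + 140) + 17 = (-49 - 231)*(-72) + 17 = -280*(-72) + 17 = 20160 + 17 = 20177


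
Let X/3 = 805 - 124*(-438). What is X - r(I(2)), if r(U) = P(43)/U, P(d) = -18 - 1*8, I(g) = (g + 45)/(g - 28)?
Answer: 7770821/47 ≈ 1.6534e+5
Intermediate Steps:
I(g) = (45 + g)/(-28 + g)
P(d) = -26 (P(d) = -18 - 8 = -26)
r(U) = -26/U
X = 165351 (X = 3*(805 - 124*(-438)) = 3*(805 + 54312) = 3*55117 = 165351)
X - r(I(2)) = 165351 - (-26)/((45 + 2)/(-28 + 2)) = 165351 - (-26)/(47/(-26)) = 165351 - (-26)/((-1/26*47)) = 165351 - (-26)/(-47/26) = 165351 - (-26)*(-26)/47 = 165351 - 1*676/47 = 165351 - 676/47 = 7770821/47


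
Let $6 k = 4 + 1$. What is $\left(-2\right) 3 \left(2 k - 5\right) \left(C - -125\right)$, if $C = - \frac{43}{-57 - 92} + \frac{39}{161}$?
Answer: $\frac{60227180}{23989} \approx 2510.6$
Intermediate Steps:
$k = \frac{5}{6}$ ($k = \frac{4 + 1}{6} = \frac{1}{6} \cdot 5 = \frac{5}{6} \approx 0.83333$)
$C = \frac{12734}{23989}$ ($C = - \frac{43}{-149} + 39 \cdot \frac{1}{161} = \left(-43\right) \left(- \frac{1}{149}\right) + \frac{39}{161} = \frac{43}{149} + \frac{39}{161} = \frac{12734}{23989} \approx 0.53083$)
$\left(-2\right) 3 \left(2 k - 5\right) \left(C - -125\right) = \left(-2\right) 3 \left(2 \cdot \frac{5}{6} - 5\right) \left(\frac{12734}{23989} - -125\right) = - 6 \left(\frac{5}{3} - 5\right) \left(\frac{12734}{23989} + 125\right) = \left(-6\right) \left(- \frac{10}{3}\right) \frac{3011359}{23989} = 20 \cdot \frac{3011359}{23989} = \frac{60227180}{23989}$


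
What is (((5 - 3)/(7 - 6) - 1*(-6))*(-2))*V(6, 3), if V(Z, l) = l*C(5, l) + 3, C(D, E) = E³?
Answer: -1344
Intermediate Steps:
V(Z, l) = 3 + l⁴ (V(Z, l) = l*l³ + 3 = l⁴ + 3 = 3 + l⁴)
(((5 - 3)/(7 - 6) - 1*(-6))*(-2))*V(6, 3) = (((5 - 3)/(7 - 6) - 1*(-6))*(-2))*(3 + 3⁴) = ((2/1 + 6)*(-2))*(3 + 81) = ((2*1 + 6)*(-2))*84 = ((2 + 6)*(-2))*84 = (8*(-2))*84 = -16*84 = -1344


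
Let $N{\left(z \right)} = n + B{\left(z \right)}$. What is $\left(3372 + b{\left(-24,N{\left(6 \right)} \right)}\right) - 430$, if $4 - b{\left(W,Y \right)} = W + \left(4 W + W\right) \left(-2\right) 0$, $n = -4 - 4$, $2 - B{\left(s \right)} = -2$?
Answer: $2970$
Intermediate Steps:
$B{\left(s \right)} = 4$ ($B{\left(s \right)} = 2 - -2 = 2 + 2 = 4$)
$n = -8$ ($n = -4 - 4 = -8$)
$N{\left(z \right)} = -4$ ($N{\left(z \right)} = -8 + 4 = -4$)
$b{\left(W,Y \right)} = 4 - W$ ($b{\left(W,Y \right)} = 4 - \left(W + \left(4 W + W\right) \left(-2\right) 0\right) = 4 - \left(W + 5 W \left(-2\right) 0\right) = 4 - \left(W + - 10 W 0\right) = 4 - \left(W + 0\right) = 4 - W$)
$\left(3372 + b{\left(-24,N{\left(6 \right)} \right)}\right) - 430 = \left(3372 + \left(4 - -24\right)\right) - 430 = \left(3372 + \left(4 + 24\right)\right) - 430 = \left(3372 + 28\right) - 430 = 3400 - 430 = 2970$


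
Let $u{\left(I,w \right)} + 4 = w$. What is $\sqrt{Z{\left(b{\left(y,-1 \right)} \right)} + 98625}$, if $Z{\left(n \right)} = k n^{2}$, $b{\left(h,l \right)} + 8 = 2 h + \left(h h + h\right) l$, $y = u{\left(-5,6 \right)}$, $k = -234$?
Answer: $5 \sqrt{3009} \approx 274.27$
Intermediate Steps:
$u{\left(I,w \right)} = -4 + w$
$y = 2$ ($y = -4 + 6 = 2$)
$b{\left(h,l \right)} = -8 + 2 h + l \left(h + h^{2}\right)$ ($b{\left(h,l \right)} = -8 + \left(2 h + \left(h h + h\right) l\right) = -8 + \left(2 h + \left(h^{2} + h\right) l\right) = -8 + \left(2 h + \left(h + h^{2}\right) l\right) = -8 + \left(2 h + l \left(h + h^{2}\right)\right) = -8 + 2 h + l \left(h + h^{2}\right)$)
$Z{\left(n \right)} = - 234 n^{2}$
$\sqrt{Z{\left(b{\left(y,-1 \right)} \right)} + 98625} = \sqrt{- 234 \left(-8 + 2 \cdot 2 + 2 \left(-1\right) - 2^{2}\right)^{2} + 98625} = \sqrt{- 234 \left(-8 + 4 - 2 - 4\right)^{2} + 98625} = \sqrt{- 234 \left(-10\right)^{2} + 98625} = \sqrt{\left(-234\right) 100 + 98625} = \sqrt{-23400 + 98625} = \sqrt{75225} = 5 \sqrt{3009}$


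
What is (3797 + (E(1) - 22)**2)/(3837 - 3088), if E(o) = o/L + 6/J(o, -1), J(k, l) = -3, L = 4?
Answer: 69777/11984 ≈ 5.8225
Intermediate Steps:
E(o) = -2 + o/4 (E(o) = o/4 + 6/(-3) = o*(1/4) + 6*(-1/3) = o/4 - 2 = -2 + o/4)
(3797 + (E(1) - 22)**2)/(3837 - 3088) = (3797 + ((-2 + (1/4)*1) - 22)**2)/(3837 - 3088) = (3797 + ((-2 + 1/4) - 22)**2)/749 = (3797 + (-7/4 - 22)**2)*(1/749) = (3797 + (-95/4)**2)*(1/749) = (3797 + 9025/16)*(1/749) = (69777/16)*(1/749) = 69777/11984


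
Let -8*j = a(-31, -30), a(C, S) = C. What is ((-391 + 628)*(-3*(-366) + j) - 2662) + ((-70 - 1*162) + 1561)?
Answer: 2078491/8 ≈ 2.5981e+5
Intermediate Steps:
j = 31/8 (j = -⅛*(-31) = 31/8 ≈ 3.8750)
((-391 + 628)*(-3*(-366) + j) - 2662) + ((-70 - 1*162) + 1561) = ((-391 + 628)*(-3*(-366) + 31/8) - 2662) + ((-70 - 1*162) + 1561) = (237*(1098 + 31/8) - 2662) + ((-70 - 162) + 1561) = (237*(8815/8) - 2662) + (-232 + 1561) = (2089155/8 - 2662) + 1329 = 2067859/8 + 1329 = 2078491/8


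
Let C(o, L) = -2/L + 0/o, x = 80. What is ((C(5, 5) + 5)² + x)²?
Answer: 6395841/625 ≈ 10233.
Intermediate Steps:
C(o, L) = -2/L (C(o, L) = -2/L + 0 = -2/L)
((C(5, 5) + 5)² + x)² = ((-2/5 + 5)² + 80)² = ((-2*⅕ + 5)² + 80)² = ((-⅖ + 5)² + 80)² = ((23/5)² + 80)² = (529/25 + 80)² = (2529/25)² = 6395841/625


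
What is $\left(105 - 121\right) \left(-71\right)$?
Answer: $1136$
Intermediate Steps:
$\left(105 - 121\right) \left(-71\right) = \left(-16\right) \left(-71\right) = 1136$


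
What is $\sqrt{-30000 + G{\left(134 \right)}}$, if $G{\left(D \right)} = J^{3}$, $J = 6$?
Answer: $2 i \sqrt{7446} \approx 172.58 i$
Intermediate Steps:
$G{\left(D \right)} = 216$ ($G{\left(D \right)} = 6^{3} = 216$)
$\sqrt{-30000 + G{\left(134 \right)}} = \sqrt{-30000 + 216} = \sqrt{-29784} = 2 i \sqrt{7446}$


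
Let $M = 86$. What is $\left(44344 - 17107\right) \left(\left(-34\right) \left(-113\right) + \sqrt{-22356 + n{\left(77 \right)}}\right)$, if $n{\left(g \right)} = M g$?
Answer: $104644554 + 27237 i \sqrt{15734} \approx 1.0464 \cdot 10^{8} + 3.4165 \cdot 10^{6} i$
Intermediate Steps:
$n{\left(g \right)} = 86 g$
$\left(44344 - 17107\right) \left(\left(-34\right) \left(-113\right) + \sqrt{-22356 + n{\left(77 \right)}}\right) = \left(44344 - 17107\right) \left(\left(-34\right) \left(-113\right) + \sqrt{-22356 + 86 \cdot 77}\right) = 27237 \left(3842 + \sqrt{-22356 + 6622}\right) = 27237 \left(3842 + \sqrt{-15734}\right) = 27237 \left(3842 + i \sqrt{15734}\right) = 104644554 + 27237 i \sqrt{15734}$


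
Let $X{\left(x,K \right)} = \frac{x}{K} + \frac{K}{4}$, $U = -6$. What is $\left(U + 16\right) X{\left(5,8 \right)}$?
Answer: $\frac{105}{4} \approx 26.25$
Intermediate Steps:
$X{\left(x,K \right)} = \frac{K}{4} + \frac{x}{K}$ ($X{\left(x,K \right)} = \frac{x}{K} + K \frac{1}{4} = \frac{x}{K} + \frac{K}{4} = \frac{K}{4} + \frac{x}{K}$)
$\left(U + 16\right) X{\left(5,8 \right)} = \left(-6 + 16\right) \left(\frac{1}{4} \cdot 8 + \frac{5}{8}\right) = 10 \left(2 + 5 \cdot \frac{1}{8}\right) = 10 \left(2 + \frac{5}{8}\right) = 10 \cdot \frac{21}{8} = \frac{105}{4}$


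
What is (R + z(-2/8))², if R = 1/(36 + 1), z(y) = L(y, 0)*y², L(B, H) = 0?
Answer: 1/1369 ≈ 0.00073046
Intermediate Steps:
z(y) = 0 (z(y) = 0*y² = 0)
R = 1/37 ≈ 0.027027
(R + z(-2/8))² = (1/37 + 0)² = (1/37)² = 1/1369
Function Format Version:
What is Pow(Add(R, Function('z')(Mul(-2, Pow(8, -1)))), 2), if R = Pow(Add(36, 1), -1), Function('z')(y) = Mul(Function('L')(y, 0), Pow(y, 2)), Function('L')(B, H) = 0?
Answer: Rational(1, 1369) ≈ 0.00073046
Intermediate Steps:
Function('z')(y) = 0 (Function('z')(y) = Mul(0, Pow(y, 2)) = 0)
R = Rational(1, 37) (R = Pow(37, -1) = Rational(1, 37) ≈ 0.027027)
Pow(Add(R, Function('z')(Mul(-2, Pow(8, -1)))), 2) = Pow(Add(Rational(1, 37), 0), 2) = Pow(Rational(1, 37), 2) = Rational(1, 1369)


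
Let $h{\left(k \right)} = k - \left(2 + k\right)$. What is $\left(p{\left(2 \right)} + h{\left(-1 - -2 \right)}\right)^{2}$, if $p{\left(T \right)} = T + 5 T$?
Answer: $100$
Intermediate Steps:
$p{\left(T \right)} = 6 T$
$h{\left(k \right)} = -2$
$\left(p{\left(2 \right)} + h{\left(-1 - -2 \right)}\right)^{2} = \left(6 \cdot 2 - 2\right)^{2} = \left(12 - 2\right)^{2} = 10^{2} = 100$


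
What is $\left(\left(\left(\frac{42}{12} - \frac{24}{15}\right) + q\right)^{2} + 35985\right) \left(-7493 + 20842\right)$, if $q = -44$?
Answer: $\frac{50402366609}{100} \approx 5.0402 \cdot 10^{8}$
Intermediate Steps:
$\left(\left(\left(\frac{42}{12} - \frac{24}{15}\right) + q\right)^{2} + 35985\right) \left(-7493 + 20842\right) = \left(\left(\left(\frac{42}{12} - \frac{24}{15}\right) - 44\right)^{2} + 35985\right) \left(-7493 + 20842\right) = \left(\left(\left(42 \cdot \frac{1}{12} - \frac{8}{5}\right) - 44\right)^{2} + 35985\right) 13349 = \left(\left(\left(\frac{7}{2} - \frac{8}{5}\right) - 44\right)^{2} + 35985\right) 13349 = \left(\left(\frac{19}{10} - 44\right)^{2} + 35985\right) 13349 = \left(\left(- \frac{421}{10}\right)^{2} + 35985\right) 13349 = \left(\frac{177241}{100} + 35985\right) 13349 = \frac{3775741}{100} \cdot 13349 = \frac{50402366609}{100}$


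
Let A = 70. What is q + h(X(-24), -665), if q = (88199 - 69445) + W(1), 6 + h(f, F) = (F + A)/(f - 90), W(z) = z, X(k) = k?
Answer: 2137981/114 ≈ 18754.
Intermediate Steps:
h(f, F) = -6 + (70 + F)/(-90 + f) (h(f, F) = -6 + (F + 70)/(f - 90) = -6 + (70 + F)/(-90 + f))
q = 18755 (q = (88199 - 69445) + 1 = 18754 + 1 = 18755)
q + h(X(-24), -665) = 18755 + (610 - 665 - 6*(-24))/(-90 - 24) = 18755 + (610 - 665 + 144)/(-114) = 18755 - 1/114*89 = 18755 - 89/114 = 2137981/114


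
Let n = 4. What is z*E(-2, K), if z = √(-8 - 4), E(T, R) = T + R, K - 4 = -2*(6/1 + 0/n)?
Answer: -20*I*√3 ≈ -34.641*I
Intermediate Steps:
K = -8 (K = 4 - 2*(6/1 + 0/4) = 4 - 2*(6*1 + 0*(¼)) = 4 - 2*(6 + 0) = 4 - 2*6 = 4 - 12 = -8)
E(T, R) = R + T
z = 2*I*√3 (z = √(-12) = 2*I*√3 ≈ 3.4641*I)
z*E(-2, K) = (2*I*√3)*(-8 - 2) = (2*I*√3)*(-10) = -20*I*√3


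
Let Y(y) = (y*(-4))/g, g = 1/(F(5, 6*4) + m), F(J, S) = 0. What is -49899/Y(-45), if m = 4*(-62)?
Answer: 16633/14880 ≈ 1.1178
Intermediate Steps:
m = -248
g = -1/248 (g = 1/(0 - 248) = 1/(-248) = -1/248 ≈ -0.0040323)
Y(y) = 992*y (Y(y) = (y*(-4))/(-1/248) = -4*y*(-248) = 992*y)
-49899/Y(-45) = -49899/(992*(-45)) = -49899/(-44640) = -49899*(-1/44640) = 16633/14880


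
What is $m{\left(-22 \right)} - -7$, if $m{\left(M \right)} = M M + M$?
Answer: $469$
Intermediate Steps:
$m{\left(M \right)} = M + M^{2}$ ($m{\left(M \right)} = M^{2} + M = M + M^{2}$)
$m{\left(-22 \right)} - -7 = - 22 \left(1 - 22\right) - -7 = \left(-22\right) \left(-21\right) + 7 = 462 + 7 = 469$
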